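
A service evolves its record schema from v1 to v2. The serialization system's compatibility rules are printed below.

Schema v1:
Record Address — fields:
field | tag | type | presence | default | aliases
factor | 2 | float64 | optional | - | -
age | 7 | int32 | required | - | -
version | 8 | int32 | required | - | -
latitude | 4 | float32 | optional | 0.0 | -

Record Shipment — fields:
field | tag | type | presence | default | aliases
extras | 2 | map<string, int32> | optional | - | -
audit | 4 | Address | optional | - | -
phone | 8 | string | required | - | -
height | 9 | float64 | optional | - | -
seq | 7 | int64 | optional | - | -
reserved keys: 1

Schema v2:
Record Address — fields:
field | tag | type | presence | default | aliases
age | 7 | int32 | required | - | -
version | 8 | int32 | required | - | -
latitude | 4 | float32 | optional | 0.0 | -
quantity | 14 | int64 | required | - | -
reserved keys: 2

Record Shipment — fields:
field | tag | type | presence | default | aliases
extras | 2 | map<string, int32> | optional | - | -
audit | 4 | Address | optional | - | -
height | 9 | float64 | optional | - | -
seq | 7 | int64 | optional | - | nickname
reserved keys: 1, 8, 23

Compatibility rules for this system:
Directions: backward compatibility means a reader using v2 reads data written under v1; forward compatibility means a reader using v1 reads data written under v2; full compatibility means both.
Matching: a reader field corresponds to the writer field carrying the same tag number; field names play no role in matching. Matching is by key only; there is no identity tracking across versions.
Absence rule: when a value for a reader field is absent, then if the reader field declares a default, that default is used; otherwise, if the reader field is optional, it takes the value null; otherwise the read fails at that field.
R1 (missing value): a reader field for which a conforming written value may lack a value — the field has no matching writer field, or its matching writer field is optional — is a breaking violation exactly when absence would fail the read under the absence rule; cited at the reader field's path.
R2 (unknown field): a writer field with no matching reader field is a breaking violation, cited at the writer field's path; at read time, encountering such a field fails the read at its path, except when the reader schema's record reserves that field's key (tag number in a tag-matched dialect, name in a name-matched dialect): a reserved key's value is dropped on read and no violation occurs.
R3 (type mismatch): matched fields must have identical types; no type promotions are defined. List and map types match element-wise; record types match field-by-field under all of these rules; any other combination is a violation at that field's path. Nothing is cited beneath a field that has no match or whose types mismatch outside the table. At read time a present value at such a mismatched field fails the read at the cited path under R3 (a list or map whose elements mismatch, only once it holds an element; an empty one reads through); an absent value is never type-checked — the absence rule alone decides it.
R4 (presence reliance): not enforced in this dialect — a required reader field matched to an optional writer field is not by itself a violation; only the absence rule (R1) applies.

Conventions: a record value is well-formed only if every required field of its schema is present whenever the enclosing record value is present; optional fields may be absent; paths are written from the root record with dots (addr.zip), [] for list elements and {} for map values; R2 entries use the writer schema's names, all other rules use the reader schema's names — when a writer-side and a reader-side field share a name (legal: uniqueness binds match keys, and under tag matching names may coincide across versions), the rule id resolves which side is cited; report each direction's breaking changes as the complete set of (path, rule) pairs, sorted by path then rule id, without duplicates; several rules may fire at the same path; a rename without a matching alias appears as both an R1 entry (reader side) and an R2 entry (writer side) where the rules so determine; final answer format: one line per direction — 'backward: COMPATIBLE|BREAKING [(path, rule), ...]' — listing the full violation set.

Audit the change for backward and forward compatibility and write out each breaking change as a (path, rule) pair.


backward: BREAKING [(audit.quantity, R1)]; forward: BREAKING [(audit.quantity, R2), (phone, R1)]

the writer's type comes first in each Shipment pair
backward pass over Shipment, reader schema v2, writer schema v1:
  extras <- extras (map<string, int32> -> map<string, int32>, writer optional)
  audit <- audit (Address -> Address, writer optional)
  height <- height (float64 -> float64, writer optional)
  seq <- seq (int64 -> int64, writer optional)
  leftover writer field: phone
  audit.age <- audit.age (int32 -> int32, writer required)
  audit.version <- audit.version (int32 -> int32, writer required)
  audit.latitude <- audit.latitude (float32 -> float32, writer optional)
  audit.quantity: no writer match
  leftover writer field: audit.factor
  violation R1 at audit.quantity
  backward on Shipment therefore BREAKING (1)
forward pass over Shipment, reader schema v1, writer schema v2:
  extras <- extras (map<string, int32> -> map<string, int32>, writer optional)
  audit <- audit (Address -> Address, writer optional)
  phone: no writer match
  height <- height (float64 -> float64, writer optional)
  seq <- seq (int64 -> int64, writer optional)
  audit.factor: no writer match
  audit.age <- audit.age (int32 -> int32, writer required)
  audit.version <- audit.version (int32 -> int32, writer required)
  audit.latitude <- audit.latitude (float32 -> float32, writer optional)
  leftover writer field: audit.quantity
  violation R2 at audit.quantity
  violation R1 at phone
  forward on Shipment therefore BREAKING (2)


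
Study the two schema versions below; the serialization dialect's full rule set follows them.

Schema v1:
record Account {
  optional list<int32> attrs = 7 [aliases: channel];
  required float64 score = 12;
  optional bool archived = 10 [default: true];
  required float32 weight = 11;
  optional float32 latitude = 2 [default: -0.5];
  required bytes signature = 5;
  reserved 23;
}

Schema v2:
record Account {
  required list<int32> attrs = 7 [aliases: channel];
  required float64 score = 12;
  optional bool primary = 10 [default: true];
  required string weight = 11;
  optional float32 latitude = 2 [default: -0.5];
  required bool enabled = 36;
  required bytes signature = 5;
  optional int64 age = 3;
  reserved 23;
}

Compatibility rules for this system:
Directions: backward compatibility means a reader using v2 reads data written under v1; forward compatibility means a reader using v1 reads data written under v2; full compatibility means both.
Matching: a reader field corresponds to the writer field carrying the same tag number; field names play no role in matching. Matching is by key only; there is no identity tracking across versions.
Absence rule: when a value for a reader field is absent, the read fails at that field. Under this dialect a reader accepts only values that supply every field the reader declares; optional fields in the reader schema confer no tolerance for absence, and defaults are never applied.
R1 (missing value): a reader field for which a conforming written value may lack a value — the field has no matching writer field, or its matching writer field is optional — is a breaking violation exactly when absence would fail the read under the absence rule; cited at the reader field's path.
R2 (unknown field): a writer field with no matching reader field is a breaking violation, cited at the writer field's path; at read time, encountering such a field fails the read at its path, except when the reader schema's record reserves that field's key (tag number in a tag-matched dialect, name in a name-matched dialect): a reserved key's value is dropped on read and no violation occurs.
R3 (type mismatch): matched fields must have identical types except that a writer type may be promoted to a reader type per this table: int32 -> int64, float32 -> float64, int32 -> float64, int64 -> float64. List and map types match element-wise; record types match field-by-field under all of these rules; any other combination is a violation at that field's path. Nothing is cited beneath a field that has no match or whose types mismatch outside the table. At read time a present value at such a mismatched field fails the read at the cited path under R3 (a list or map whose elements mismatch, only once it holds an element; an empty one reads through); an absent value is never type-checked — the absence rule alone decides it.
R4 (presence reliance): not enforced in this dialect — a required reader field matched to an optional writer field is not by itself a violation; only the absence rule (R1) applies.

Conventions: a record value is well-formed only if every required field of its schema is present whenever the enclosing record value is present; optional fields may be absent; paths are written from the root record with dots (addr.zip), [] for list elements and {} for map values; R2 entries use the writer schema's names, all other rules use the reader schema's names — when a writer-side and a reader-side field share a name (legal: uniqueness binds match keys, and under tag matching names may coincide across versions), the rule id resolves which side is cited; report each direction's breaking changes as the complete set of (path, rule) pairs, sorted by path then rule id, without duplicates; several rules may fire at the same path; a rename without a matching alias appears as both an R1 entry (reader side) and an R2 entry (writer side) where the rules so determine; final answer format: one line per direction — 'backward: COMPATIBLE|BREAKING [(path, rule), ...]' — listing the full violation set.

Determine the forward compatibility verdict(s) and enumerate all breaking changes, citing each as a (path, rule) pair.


each type pair in Account: writer, then reader
forward on Account — v1 reading data written by v2:
  writer required, list<int32> -> list<int32>: reader attrs maps from writer attrs
  writer required, float64 -> float64: reader score maps from writer score
  writer optional, bool -> bool: reader archived maps from writer primary
  writer required, string -> float32: reader weight maps from writer weight
  writer optional, float32 -> float32: reader latitude maps from writer latitude
  writer required, bytes -> bytes: reader signature maps from writer signature
  writer enabled: unknown to reader
  writer age: unknown to reader
  violation R2 at age
  violation R1 at archived
  violation R2 at enabled
  violation R1 at latitude
  violation R3 at weight
  => forward: BREAKING (5)
the other Account changes do not affect what is asked:
  renamed field archived to primary in record Account -> fires only in the backward direction of Account, which is not asked here

forward: BREAKING [(age, R2), (archived, R1), (enabled, R2), (latitude, R1), (weight, R3)]


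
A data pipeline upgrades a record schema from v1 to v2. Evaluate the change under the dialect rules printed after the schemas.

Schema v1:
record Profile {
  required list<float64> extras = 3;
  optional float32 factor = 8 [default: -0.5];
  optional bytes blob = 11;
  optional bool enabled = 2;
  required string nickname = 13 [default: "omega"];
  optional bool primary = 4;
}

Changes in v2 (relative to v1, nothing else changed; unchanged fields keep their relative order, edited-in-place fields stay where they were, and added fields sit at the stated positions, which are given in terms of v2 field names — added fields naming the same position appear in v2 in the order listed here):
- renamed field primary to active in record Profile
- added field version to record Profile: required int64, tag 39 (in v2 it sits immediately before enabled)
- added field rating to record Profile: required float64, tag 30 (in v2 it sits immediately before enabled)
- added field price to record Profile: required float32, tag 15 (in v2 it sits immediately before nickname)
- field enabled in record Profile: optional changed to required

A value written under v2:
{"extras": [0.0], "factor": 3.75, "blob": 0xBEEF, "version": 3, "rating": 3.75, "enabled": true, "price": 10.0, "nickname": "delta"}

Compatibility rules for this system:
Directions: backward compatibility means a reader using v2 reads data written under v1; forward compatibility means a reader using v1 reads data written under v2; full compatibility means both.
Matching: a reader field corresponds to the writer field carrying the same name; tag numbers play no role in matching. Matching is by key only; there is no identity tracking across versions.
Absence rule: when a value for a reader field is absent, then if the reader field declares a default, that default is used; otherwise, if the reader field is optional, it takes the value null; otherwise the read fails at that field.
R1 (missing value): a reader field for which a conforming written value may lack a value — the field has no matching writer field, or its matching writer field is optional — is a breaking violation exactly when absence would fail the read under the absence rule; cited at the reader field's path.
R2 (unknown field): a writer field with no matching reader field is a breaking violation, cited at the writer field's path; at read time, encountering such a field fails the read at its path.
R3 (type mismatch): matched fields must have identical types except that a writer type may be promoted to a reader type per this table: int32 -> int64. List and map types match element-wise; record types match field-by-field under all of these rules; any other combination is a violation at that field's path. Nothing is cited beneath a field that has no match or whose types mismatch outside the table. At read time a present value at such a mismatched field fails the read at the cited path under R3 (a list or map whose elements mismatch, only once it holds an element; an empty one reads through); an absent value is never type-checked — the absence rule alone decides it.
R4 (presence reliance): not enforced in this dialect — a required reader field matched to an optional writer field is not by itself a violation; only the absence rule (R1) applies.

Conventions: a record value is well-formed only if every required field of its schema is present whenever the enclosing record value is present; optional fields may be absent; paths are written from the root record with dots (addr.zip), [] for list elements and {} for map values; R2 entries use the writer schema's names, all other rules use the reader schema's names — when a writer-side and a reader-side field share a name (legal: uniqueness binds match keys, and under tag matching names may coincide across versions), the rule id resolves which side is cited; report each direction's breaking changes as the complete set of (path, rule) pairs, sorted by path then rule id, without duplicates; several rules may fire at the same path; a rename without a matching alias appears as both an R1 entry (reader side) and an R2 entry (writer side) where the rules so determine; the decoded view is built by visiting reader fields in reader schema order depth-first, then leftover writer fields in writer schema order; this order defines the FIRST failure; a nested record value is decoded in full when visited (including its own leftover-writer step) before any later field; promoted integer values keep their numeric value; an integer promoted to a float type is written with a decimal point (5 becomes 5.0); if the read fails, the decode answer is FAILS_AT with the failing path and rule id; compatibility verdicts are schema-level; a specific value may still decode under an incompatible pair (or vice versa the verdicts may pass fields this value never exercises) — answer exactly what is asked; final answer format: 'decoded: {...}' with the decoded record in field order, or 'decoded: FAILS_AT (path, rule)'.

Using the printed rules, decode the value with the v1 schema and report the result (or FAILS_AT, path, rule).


decoded: FAILS_AT (version, R2)

each type pair in Profile: writer, then reader
migrating the Profile value to v1:
  extras := [0.0]
  factor := 3.75
  blob := 0xBEEF
  enabled := true
  nickname := "delta"
  primary := null (absent, optional -> null)
  read fails at version under R2 (unknown field)
  => FAILS_AT (version, R2)
remaining Profile differences; none change what is asked:
  renamed field primary to active in record Profile -> a verdict-level change on Profile — the shown value reads the same
  added field rating to record Profile: required float64, tag 30 (in v2 it sits immediately before enabled) -> a verdict-level change on Profile — the shown value reads the same
  added field price to record Profile: required float32, tag 15 (in v2 it sits immediately before nickname) -> a verdict-level change on Profile — the shown value reads the same
  field enabled in record Profile: optional changed to required -> a verdict-level change on Profile — the shown value reads the same


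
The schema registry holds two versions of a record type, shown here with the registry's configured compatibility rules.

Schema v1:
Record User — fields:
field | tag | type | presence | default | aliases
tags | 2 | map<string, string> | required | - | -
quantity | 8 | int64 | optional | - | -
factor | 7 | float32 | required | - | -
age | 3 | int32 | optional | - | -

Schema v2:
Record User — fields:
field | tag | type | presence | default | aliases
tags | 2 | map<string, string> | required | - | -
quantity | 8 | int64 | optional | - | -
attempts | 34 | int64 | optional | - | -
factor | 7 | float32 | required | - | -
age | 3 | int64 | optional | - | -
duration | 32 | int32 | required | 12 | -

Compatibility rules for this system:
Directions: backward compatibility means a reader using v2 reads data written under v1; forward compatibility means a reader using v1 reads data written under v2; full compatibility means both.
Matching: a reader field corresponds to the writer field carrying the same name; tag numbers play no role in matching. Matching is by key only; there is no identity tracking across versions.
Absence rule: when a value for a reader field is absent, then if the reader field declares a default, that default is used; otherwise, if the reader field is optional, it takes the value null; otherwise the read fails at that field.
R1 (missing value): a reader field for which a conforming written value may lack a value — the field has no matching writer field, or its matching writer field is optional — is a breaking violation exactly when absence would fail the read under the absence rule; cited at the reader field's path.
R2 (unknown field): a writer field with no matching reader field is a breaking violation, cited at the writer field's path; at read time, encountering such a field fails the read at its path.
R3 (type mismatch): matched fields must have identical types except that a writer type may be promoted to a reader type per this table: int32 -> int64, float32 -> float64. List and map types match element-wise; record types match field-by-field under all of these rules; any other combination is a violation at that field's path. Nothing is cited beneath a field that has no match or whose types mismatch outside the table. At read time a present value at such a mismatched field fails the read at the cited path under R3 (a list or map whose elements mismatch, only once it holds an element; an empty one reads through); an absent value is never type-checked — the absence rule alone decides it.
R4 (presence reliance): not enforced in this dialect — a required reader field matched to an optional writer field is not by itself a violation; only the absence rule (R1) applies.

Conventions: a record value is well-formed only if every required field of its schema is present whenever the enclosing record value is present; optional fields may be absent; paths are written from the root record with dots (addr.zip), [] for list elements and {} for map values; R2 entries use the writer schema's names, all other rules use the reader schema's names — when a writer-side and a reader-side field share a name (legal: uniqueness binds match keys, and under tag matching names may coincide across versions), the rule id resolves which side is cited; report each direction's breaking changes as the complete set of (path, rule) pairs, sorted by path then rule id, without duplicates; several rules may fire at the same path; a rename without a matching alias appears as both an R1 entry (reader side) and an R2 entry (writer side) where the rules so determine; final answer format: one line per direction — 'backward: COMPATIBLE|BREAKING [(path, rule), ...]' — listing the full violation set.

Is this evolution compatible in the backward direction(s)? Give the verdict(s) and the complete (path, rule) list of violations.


in User below, arrows point writer -> reader
backward pass over User, reader schema v2, writer schema v1:
  tags: map<string, string> -> map<string, string>, writer required; from tags
  quantity: int64 -> int64, writer optional; from quantity
  attempts: no writer match
  factor: float32 -> float32, writer required; from factor
  age: int32 -> int64, writer optional; from age
  duration: no writer match
  nothing fires on User: backward is COMPATIBLE
checking off the User differences that do not matter here:
  added field duration to record User: required int32, tag 32, default 12 (in v2 it sits last) -> fires only in the forward direction of User, which is not asked here
  added field attempts to record User: optional int64, tag 34 (in v2 it sits immediately before factor) -> fires only in the forward direction of User, which is not asked here
  field age in record User: type int32 changed to int64 -> fires only in the forward direction of User, which is not asked here

backward: COMPATIBLE []


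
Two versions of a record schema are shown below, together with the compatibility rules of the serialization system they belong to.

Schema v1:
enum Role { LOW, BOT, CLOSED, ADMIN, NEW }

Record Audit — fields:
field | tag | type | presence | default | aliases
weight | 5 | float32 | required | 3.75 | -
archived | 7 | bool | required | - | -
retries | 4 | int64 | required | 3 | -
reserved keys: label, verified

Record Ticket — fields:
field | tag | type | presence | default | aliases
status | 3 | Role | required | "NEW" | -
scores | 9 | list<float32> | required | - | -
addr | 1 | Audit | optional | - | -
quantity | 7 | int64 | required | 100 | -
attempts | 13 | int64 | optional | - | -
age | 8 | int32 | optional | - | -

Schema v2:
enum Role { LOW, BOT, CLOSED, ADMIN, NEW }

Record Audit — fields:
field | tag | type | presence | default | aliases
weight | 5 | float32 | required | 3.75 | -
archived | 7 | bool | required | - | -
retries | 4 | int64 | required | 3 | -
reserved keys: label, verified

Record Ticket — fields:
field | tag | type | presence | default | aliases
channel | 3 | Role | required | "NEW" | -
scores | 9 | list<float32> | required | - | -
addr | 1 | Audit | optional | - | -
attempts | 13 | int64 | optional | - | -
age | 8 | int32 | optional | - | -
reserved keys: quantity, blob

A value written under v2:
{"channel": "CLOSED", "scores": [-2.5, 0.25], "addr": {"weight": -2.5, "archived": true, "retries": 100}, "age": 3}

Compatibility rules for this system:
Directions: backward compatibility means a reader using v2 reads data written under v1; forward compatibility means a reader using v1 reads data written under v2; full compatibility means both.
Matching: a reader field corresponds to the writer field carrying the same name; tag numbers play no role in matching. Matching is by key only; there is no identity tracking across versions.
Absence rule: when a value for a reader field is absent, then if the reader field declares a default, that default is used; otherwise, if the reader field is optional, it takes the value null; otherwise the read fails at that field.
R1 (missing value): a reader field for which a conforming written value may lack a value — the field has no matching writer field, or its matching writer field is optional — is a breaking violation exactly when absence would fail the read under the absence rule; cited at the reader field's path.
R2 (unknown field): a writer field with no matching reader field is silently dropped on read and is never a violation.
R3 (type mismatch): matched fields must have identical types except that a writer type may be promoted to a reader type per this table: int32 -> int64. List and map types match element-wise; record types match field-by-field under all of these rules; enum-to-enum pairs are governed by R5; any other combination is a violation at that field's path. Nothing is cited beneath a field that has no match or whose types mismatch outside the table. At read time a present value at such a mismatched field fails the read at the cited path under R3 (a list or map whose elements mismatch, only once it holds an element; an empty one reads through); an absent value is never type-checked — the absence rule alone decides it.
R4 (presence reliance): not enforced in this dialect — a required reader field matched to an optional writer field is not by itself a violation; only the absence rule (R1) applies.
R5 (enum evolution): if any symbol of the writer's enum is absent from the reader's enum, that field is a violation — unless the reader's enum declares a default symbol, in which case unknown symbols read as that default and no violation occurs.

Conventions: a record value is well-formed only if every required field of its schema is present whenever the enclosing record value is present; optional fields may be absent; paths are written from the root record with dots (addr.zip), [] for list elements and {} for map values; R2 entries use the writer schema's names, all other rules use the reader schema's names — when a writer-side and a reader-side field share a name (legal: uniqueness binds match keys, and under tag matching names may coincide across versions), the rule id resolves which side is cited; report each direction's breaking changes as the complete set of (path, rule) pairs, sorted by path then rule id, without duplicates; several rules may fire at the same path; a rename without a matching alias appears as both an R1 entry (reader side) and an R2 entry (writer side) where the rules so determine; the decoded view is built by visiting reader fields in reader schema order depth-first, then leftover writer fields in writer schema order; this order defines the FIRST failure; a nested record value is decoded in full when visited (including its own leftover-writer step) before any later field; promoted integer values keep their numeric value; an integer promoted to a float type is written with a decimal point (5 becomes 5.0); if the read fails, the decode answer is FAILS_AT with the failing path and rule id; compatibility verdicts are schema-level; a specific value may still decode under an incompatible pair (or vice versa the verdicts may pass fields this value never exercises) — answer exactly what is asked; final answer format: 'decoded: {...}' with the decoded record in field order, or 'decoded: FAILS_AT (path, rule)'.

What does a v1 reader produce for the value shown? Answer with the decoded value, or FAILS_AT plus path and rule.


decoded: {"status": "NEW", "scores": [-2.5, 0.25], "addr": {"weight": -2.5, "archived": true, "retries": 100}, "quantity": 100, "attempts": null, "age": 3}

the writer's type comes first in each Ticket pair
decode walk for Ticket under reader schema v1:
  status := "NEW" (no value, default fills)
  scores := [-2.5, 0.25]
  addr.weight := -2.5
  addr.archived := true
  addr.retries := 100
  quantity := 100 (no value, default fills)
  attempts := null (not supplied -> null)
  age := 3
  writer channel: unmatched, discarded
  => decoded: {"status": "NEW", "scores": [-2.5, 0.25], "addr": {"weight": -2.5, "archived": true, "retries": 100}, "quantity": 100, "attempts": null, "age": 3}
remaining Ticket differences; none change what is asked:
  removed field quantity from record Ticket (its key "quantity" joins the reserved list) -> no rule fires on it and the decoded Ticket view is identical with or without it


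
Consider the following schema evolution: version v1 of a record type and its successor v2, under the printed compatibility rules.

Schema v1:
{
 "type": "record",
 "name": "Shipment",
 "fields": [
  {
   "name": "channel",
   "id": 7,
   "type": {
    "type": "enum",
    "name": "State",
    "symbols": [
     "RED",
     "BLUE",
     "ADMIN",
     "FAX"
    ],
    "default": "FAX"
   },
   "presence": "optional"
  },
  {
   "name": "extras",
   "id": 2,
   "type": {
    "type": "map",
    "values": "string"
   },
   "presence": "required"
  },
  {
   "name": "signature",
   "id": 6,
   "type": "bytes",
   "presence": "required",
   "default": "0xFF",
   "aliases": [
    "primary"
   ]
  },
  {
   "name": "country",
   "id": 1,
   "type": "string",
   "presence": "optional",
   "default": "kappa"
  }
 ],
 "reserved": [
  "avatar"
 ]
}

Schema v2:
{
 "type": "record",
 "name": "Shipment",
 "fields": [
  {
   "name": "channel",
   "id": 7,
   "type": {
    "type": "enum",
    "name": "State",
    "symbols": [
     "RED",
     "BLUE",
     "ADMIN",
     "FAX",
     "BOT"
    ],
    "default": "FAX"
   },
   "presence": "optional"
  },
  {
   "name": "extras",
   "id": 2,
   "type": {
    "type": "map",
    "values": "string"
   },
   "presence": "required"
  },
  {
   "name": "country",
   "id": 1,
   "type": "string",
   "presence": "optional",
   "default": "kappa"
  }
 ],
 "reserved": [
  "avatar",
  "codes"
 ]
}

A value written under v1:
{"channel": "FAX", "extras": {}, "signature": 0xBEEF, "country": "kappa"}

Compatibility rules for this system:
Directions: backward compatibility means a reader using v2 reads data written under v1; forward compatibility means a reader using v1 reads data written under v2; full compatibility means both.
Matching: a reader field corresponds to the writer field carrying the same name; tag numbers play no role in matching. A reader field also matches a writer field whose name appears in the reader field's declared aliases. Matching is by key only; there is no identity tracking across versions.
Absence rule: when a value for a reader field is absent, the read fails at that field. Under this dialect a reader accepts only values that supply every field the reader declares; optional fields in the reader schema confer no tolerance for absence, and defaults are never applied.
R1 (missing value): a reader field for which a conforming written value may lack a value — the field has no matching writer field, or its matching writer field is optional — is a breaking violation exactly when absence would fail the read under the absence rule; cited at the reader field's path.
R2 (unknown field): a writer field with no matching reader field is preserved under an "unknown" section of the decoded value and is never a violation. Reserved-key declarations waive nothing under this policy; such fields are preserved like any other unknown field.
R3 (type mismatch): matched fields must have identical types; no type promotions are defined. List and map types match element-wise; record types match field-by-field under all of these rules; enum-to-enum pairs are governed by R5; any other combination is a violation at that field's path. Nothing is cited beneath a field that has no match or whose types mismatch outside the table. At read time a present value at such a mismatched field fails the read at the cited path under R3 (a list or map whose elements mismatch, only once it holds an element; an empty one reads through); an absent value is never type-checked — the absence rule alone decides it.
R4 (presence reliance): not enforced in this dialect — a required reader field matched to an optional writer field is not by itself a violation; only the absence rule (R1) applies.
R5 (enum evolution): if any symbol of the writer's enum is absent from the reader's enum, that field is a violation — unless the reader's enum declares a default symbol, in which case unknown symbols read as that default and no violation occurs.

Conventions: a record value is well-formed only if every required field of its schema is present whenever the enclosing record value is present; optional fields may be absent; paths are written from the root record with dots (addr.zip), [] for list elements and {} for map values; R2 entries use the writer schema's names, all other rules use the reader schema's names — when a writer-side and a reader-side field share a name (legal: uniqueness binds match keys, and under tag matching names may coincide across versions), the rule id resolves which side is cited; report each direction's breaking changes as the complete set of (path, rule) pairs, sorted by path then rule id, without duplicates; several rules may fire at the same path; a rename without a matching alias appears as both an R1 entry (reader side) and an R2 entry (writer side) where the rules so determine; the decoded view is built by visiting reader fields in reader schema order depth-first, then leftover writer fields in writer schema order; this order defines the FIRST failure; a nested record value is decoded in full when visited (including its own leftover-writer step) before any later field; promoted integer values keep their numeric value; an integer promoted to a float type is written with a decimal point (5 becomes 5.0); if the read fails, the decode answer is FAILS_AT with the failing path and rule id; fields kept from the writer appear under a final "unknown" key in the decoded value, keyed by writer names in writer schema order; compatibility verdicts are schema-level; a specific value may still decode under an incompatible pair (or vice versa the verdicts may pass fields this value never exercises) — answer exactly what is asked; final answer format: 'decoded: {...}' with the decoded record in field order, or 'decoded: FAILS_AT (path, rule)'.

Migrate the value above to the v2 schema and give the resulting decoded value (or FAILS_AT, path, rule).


arrows below run writer -> reader for Shipment
decoding the Shipment value with the v2 reader:
  channel := "FAX"
  extras := {}
  country := "kappa"
  writer signature: kept under "unknown"
  => decoded: {"channel": "FAX", "extras": {}, "country": "kappa", "unknown": {"signature": 0xBEEF}}
checking off the Shipment differences that do not matter here:
  enum State (field channel in record Shipment): symbol BOT added -> inert under this dialect — no rule fires on Shipment and the result does not move

decoded: {"channel": "FAX", "extras": {}, "country": "kappa", "unknown": {"signature": 0xBEEF}}


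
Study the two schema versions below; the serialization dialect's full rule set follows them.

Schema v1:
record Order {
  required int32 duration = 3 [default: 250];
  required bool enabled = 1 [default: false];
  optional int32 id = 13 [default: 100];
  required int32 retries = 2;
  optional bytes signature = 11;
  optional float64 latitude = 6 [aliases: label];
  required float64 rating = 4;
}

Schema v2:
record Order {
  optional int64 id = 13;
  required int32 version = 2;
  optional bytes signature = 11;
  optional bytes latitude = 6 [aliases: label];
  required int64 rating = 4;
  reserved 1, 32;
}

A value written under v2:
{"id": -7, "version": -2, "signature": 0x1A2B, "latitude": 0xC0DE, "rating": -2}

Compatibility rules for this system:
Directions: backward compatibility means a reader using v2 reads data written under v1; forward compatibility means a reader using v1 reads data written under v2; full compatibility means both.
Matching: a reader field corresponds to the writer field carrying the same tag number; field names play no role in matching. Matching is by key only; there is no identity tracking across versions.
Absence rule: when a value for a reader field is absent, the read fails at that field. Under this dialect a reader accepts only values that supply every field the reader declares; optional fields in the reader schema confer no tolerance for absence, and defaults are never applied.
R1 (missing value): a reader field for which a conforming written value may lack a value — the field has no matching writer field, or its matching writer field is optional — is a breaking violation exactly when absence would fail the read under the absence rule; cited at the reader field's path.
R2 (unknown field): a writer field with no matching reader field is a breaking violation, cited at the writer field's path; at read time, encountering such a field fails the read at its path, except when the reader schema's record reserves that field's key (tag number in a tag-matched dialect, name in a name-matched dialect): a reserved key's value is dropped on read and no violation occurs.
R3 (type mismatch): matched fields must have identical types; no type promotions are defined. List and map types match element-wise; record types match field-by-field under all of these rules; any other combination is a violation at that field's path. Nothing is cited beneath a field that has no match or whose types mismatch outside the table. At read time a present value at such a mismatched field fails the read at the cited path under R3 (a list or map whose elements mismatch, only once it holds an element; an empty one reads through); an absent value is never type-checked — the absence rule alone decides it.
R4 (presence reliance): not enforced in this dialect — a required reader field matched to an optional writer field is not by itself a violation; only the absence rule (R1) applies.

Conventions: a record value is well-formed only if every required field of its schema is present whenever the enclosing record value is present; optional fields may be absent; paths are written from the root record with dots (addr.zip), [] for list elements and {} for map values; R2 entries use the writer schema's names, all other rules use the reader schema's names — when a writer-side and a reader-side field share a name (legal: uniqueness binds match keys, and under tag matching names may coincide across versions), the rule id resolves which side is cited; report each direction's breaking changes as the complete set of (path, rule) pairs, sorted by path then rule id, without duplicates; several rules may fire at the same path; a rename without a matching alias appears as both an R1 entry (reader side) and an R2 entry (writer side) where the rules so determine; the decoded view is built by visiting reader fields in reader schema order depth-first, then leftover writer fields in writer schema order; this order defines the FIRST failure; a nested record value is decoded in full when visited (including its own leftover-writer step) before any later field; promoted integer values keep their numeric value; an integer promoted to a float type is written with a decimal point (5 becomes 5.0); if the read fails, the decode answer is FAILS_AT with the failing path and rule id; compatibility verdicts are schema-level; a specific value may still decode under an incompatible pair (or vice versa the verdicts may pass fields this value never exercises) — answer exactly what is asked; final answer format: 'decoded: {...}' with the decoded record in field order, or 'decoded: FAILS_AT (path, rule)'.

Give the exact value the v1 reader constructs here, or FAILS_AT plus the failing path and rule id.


decoded: FAILS_AT (duration, R1)

each type pair in Order: writer, then reader
decoding the Order value with the v1 reader:
  read fails at duration under R1 (no fill)
  => FAILS_AT (duration, R1)
the rest of the Order diff is inert for this question:
  field rating in record Order: type float64 changed to int64 -> a verdict-level change on Order — the shown value reads the same
  field latitude in record Order: type float64 changed to bytes -> a verdict-level change on Order — the shown value reads the same
  field id in record Order: type int32 changed to int64 (its default is dropped) -> a verdict-level change on Order — the shown value reads the same
  removed field enabled from record Order (its key 1 joins the reserved list) -> a verdict-level change on Order — the shown value reads the same
  renamed field retries to version in record Order -> inert under this dialect — no rule fires on Order and the result does not move
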